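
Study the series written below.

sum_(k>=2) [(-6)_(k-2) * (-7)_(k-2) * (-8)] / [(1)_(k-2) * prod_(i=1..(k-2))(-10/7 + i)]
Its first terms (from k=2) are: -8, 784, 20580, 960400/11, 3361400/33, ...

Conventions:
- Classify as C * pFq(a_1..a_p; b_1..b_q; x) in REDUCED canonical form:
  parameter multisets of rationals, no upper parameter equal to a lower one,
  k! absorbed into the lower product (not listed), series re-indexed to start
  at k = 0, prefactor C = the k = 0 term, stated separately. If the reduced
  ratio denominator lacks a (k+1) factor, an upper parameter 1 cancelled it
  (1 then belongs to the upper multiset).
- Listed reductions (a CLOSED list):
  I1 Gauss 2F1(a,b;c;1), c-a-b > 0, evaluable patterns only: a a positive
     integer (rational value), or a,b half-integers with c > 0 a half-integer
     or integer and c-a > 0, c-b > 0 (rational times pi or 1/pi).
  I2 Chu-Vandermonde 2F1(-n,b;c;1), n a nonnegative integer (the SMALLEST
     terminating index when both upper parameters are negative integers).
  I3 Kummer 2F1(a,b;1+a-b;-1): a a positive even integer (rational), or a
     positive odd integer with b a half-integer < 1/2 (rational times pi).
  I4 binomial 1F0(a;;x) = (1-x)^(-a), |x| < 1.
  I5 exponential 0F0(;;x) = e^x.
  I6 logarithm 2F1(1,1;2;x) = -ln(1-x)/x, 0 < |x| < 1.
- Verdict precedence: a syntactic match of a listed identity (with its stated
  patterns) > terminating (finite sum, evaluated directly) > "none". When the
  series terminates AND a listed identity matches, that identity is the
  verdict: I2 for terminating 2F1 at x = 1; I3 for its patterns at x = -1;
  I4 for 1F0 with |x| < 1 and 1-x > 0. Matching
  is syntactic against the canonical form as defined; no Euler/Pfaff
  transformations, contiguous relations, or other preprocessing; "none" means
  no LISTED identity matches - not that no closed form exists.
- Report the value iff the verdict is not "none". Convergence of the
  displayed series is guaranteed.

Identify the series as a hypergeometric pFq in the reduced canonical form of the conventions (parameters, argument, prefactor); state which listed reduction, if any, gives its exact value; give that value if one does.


x = 1 here; the reduced form reads 2F1, upper {-7, -6}, lower {-3/7}, C = -8. Verdict (x = 1): Chu-Vandermonde (I2) applies (terminating 2F1 at x = 1 with n = 6, b = -7, c = -3/7). Value: 27197109/110.

Key step: with t_0 = -8, the lower running product (C = -8, x = 1) is a rising factorial.
Adjacent-term ratio: r(k) = 1 * (k-7) (k-6) / [(k-3/7) (k+1)] - rational in k, leading ratio 1; with t_0 = -8, classification follows.


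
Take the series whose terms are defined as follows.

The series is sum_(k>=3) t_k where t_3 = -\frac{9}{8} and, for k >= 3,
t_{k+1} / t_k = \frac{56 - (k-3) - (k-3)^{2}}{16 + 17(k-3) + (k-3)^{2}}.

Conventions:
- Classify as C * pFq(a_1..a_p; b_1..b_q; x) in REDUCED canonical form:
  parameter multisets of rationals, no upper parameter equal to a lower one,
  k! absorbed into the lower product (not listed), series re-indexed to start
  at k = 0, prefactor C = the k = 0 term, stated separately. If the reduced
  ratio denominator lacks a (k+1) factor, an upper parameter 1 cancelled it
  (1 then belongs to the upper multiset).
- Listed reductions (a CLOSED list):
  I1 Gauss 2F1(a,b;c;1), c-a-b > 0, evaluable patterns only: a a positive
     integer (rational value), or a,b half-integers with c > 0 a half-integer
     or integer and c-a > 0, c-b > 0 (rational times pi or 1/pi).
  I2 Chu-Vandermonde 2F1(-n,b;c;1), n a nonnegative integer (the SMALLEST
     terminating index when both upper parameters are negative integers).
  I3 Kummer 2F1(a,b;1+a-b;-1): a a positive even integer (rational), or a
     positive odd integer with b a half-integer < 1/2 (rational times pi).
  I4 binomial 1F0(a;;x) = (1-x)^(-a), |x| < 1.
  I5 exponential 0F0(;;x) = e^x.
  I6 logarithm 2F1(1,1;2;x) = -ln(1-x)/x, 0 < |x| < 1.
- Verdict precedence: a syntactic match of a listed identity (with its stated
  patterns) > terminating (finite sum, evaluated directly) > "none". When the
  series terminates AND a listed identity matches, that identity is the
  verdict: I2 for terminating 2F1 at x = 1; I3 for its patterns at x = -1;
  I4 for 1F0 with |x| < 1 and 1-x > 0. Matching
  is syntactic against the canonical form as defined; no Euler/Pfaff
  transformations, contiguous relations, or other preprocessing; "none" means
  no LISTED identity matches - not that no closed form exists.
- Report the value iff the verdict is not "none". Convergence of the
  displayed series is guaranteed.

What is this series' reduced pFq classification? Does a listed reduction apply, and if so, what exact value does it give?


At argument -1: a 2F1 with upper {-7, 8}, lower {16}, scaled by C = -\frac{9}{8}. Verdict (x = -1): Kummer's theorem (I3) applies (x = -1; c = 16 equals 1+a-b for upper {-7, 8}: listed pattern). Hence: -\frac{351}{16}.

Key step: t_0 = -\frac{9}{8} here, and roots of the ratio polynomials (C = -9/8) are the negated parameters.
Step ratio: r(k) = -1 * (k-7) (k+8) / [(k+16) (k+1)] - rational; roots negated = parameters, x = -1, C = -\frac{9}{8}.


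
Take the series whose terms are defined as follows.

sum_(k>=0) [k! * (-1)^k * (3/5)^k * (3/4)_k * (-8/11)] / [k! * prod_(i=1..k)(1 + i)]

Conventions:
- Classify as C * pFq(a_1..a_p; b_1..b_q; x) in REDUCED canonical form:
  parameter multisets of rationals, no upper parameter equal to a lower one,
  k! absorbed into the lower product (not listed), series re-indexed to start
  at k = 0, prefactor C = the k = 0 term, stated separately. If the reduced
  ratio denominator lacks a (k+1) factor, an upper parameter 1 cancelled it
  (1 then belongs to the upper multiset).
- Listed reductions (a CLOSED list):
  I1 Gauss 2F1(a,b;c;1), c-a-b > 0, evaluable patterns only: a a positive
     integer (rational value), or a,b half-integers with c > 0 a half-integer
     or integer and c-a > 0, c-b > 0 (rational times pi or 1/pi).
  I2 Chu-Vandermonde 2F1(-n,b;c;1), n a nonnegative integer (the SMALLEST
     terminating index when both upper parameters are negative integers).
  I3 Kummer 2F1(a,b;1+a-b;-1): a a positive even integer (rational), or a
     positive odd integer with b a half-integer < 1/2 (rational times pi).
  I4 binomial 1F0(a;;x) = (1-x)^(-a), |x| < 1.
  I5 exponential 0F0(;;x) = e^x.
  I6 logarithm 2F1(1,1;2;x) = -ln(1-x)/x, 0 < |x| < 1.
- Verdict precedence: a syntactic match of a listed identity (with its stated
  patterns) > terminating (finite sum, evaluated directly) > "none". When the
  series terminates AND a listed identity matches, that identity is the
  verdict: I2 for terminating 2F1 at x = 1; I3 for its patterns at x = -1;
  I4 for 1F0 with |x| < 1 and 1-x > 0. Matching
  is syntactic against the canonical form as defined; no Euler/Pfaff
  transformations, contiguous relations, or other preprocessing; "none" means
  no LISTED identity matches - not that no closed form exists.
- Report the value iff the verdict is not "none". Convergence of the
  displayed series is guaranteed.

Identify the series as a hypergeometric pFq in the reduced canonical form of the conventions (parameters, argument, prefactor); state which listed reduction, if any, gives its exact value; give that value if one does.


With C = -8/11: the canonical form is 2F1(3/4, 1; 2; -3/5). Verdict: none. A 2F1 with upper {3/4, 1} fits none of I1-I6 at x = -3/5; the sum runs forever.

Key observation: from the first term -8/11: the (-1)^k factor (C = -8/11, x = -3/5) folds into the argument's sign.
Step ratio: r(k) = (-3/5) * (k+3/4) (k+1) / [(k+2) (k+1)] - rational in k. x = (-3/5); t_0 = -8/11; negate the roots.


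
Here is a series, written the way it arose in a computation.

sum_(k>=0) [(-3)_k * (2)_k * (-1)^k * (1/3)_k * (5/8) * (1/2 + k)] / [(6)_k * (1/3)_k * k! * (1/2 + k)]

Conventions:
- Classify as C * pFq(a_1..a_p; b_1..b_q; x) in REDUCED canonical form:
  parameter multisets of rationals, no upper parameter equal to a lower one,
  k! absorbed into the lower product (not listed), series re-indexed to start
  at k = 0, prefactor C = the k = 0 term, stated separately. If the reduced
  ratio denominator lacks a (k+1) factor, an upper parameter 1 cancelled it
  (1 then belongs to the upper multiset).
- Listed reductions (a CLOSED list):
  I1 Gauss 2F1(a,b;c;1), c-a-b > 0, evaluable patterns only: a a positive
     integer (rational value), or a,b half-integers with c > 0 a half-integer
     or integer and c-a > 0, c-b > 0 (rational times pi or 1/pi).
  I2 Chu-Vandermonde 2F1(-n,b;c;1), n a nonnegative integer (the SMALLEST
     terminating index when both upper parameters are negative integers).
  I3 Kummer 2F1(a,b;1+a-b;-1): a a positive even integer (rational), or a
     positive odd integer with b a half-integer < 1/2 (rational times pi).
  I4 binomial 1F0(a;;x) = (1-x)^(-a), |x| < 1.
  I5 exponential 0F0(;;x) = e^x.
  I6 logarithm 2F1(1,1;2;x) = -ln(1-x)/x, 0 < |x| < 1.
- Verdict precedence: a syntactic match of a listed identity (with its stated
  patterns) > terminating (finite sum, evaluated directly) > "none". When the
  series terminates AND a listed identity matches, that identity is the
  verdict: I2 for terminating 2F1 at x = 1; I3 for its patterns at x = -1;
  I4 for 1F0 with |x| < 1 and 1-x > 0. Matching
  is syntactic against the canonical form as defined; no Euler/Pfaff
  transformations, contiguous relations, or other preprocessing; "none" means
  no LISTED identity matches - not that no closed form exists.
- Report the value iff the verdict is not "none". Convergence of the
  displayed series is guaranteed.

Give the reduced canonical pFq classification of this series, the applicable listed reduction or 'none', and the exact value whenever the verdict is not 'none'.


The tell: t_0 = 5/8 here, and the parameter 1/3 appears in both the upper and lower lists and cancels (alongside the other common factor).
Consecutive-term ratio: r(k) = (-1) * (k-3) (k+2) / [(k+6) (k+1)] - rational; roots negated = parameters, x = (-1), C = 5/8.

x = -1 here; the reduced form reads 2F1, upper {-3, 2}, lower {6}, C = 5/8. Verdict at x = -1: Kummer (I3) matches (x = -1; c = 6 equals 1+a-b for upper {-3, 2}: listed pattern). Hence: 25/16.


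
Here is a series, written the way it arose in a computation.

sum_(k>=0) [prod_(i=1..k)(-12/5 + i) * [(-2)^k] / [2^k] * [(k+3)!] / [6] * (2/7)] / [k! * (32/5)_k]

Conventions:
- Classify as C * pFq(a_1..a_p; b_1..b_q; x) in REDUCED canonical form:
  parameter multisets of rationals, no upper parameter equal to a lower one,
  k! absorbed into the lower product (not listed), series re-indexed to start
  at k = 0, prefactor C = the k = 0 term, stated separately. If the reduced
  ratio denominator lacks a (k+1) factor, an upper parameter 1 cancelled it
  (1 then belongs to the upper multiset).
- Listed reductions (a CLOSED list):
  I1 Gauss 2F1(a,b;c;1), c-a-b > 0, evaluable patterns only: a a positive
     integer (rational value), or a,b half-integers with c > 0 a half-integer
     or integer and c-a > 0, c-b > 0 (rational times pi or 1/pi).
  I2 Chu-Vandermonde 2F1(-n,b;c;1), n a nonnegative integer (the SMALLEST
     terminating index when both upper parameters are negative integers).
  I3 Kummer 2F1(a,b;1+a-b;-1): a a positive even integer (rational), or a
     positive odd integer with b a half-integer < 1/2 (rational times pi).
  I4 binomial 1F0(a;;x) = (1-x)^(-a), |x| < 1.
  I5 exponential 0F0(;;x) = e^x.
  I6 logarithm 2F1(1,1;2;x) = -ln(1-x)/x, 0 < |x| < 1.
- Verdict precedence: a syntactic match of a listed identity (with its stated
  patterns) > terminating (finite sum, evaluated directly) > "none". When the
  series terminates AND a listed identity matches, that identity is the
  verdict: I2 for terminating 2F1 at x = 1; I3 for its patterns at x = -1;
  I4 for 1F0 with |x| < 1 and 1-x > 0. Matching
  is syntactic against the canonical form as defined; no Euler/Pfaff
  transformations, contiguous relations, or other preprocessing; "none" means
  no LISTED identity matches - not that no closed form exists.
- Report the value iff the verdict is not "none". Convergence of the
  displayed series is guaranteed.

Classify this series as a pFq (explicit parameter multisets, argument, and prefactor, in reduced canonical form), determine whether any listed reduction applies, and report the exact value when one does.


Classification (C = 2/7): 2F1 with upper {-7/5, 4}, lower {32/5}, argument x = -1. Verdict at x = -1: Kummer's theorem (I3) matches (x = -1; c = 32/5 equals 1+a-b for upper {-7/5, 4}: listed pattern). Hence: 99/175.

Structural cue: with t_0 = 2/7, the two k-th powers (prefactor 2/7) combine into one argument.
Step ratio: r(k) = (-1) * (k-7/5) (k+4) / [(k+32/5) (k+1)] - poly over poly, x = (-1) from leading terms; C = 2/7 at k = 0.


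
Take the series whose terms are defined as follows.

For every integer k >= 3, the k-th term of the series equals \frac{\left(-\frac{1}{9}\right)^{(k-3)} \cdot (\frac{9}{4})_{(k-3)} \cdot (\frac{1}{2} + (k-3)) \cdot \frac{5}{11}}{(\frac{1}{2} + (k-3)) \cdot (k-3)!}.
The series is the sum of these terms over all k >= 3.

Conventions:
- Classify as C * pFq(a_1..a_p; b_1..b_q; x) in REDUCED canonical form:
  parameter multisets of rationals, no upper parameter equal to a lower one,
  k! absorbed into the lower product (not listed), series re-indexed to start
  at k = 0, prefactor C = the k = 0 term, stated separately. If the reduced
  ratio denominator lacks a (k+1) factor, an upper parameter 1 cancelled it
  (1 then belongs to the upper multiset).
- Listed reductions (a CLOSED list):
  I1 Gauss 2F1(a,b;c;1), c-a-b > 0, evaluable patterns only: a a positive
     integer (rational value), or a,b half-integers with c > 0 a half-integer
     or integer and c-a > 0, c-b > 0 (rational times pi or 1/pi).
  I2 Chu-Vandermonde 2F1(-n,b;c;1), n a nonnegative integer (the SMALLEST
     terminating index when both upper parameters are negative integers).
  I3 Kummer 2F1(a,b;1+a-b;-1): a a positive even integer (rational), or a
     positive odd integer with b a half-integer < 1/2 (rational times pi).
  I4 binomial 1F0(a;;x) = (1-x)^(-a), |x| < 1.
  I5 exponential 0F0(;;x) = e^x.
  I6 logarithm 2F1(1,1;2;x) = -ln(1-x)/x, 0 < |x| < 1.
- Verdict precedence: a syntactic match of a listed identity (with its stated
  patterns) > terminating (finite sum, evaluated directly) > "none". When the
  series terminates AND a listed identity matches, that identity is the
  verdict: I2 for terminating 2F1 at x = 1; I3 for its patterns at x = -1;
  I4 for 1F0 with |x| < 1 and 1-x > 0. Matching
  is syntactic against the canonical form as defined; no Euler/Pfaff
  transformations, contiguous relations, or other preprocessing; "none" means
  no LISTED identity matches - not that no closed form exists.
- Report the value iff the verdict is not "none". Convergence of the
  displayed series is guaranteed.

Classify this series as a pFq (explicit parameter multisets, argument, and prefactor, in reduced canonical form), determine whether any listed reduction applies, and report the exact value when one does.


This is \frac{5}{11} * 1F0(\frac{9}{4}; -; -\frac{1}{9}) in reduced canonical form. Verdict: the binomial series (I4) applies (the 1F0 binomial series: exponent -9/4, x = -\frac{1}{9}). Exact value: \frac{5}{11} \cdot \left(\frac{10}{9}\right)^{-\frac{9}{4}}.

The tell: t_0 = \frac{5}{11} here, and the factor k + 1/2 cancels (top and bottom), leaving C = 5/11.
Ratio: r(k) = -\frac{1}{9} * (k+\frac{9}{4}) / [(k+1)] - rational; roots negated = parameters, x = -\frac{1}{9}, C = \frac{5}{11}.


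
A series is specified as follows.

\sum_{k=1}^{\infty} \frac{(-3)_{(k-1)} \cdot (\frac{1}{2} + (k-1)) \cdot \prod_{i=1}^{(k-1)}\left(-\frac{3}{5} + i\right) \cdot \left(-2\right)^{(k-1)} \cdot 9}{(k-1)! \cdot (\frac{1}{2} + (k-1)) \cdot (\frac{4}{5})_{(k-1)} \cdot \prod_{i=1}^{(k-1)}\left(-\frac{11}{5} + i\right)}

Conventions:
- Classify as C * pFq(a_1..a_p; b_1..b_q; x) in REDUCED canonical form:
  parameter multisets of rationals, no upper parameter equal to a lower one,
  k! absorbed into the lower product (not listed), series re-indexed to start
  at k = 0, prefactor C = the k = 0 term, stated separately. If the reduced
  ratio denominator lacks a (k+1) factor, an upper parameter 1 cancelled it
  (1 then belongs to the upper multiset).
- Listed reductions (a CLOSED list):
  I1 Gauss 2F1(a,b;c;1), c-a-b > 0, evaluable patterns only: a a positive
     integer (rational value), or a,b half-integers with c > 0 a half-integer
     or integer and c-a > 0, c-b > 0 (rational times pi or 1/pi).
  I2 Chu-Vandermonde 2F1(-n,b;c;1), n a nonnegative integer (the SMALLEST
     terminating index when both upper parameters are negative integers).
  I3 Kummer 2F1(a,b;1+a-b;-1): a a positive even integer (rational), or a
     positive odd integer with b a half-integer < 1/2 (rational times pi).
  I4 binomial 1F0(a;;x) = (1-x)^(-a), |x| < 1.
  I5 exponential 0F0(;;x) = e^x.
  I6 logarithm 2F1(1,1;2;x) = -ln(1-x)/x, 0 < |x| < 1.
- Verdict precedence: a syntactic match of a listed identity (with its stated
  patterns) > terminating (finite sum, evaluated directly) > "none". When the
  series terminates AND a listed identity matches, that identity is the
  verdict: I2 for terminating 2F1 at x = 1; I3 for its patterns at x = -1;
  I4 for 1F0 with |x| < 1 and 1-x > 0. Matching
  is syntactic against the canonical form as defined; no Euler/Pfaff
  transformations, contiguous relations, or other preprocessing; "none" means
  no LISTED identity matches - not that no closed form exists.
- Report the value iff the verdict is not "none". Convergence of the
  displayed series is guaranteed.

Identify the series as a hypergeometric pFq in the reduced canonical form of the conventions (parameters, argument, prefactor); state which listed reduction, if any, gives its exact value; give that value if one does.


Key step: t_0 being 9, the lower running product (prefactor 9) is a rising factorial.
Ratio: r(k) = -2 * (k-3) (k+\frac{2}{5}) / [(k-\frac{6}{5}) (k+\frac{4}{5}) (k+1)] - rational; roots negated = parameters, x = -2, C = 9.

With C = 9: the canonical form is 2F2(-3, \frac{2}{5}; -\frac{6}{5}, \frac{4}{5}; -2). Verdict: terminating. With -3 upstairs the series is a 4-term polynomial sum; evaluated term by term. Value: \frac{573}{2}.


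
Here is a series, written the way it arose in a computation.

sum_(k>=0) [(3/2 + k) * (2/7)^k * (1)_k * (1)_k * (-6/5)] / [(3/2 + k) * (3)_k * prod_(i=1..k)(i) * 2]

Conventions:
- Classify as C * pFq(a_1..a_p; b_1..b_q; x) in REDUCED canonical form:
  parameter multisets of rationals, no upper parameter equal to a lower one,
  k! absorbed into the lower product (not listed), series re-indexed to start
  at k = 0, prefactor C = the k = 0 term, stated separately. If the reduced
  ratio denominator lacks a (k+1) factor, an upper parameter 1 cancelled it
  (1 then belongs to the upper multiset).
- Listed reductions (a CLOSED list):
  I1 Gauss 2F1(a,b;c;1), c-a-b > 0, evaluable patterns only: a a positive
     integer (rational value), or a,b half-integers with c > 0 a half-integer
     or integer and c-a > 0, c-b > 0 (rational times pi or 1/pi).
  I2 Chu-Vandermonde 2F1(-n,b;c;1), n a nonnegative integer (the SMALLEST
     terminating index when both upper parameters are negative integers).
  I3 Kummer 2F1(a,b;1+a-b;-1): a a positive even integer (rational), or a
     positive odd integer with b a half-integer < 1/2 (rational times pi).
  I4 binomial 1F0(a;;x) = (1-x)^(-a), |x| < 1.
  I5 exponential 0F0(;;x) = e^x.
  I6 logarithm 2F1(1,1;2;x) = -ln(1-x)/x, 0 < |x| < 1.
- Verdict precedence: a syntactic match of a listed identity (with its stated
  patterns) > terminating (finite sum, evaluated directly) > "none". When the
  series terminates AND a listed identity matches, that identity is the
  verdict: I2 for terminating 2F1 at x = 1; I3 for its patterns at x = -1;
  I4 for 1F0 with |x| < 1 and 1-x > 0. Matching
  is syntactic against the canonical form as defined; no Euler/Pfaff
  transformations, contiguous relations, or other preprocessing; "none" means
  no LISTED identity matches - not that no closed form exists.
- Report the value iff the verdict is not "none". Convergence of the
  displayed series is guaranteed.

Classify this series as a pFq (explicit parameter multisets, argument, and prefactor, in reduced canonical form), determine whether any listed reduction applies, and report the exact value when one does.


First insight: t_0 being -3/5, k + 3/2 divides numerator and denominator alike; prefactor -3/5 after cancelling.
Term ratio: r(k) = (2/7) * (k+1) (k+1) / [(k+3) (k+1)] - poly over poly, x = (2/7) from leading terms; C = -3/5 at k = 0.

Classification (C = -3/5): 2F1 with upper {1, 1}, lower {3}, argument x = 2/7. Verdict: no listed reduction: x = 2/7 and upper {1, 1} fail every I1-I6 pattern.


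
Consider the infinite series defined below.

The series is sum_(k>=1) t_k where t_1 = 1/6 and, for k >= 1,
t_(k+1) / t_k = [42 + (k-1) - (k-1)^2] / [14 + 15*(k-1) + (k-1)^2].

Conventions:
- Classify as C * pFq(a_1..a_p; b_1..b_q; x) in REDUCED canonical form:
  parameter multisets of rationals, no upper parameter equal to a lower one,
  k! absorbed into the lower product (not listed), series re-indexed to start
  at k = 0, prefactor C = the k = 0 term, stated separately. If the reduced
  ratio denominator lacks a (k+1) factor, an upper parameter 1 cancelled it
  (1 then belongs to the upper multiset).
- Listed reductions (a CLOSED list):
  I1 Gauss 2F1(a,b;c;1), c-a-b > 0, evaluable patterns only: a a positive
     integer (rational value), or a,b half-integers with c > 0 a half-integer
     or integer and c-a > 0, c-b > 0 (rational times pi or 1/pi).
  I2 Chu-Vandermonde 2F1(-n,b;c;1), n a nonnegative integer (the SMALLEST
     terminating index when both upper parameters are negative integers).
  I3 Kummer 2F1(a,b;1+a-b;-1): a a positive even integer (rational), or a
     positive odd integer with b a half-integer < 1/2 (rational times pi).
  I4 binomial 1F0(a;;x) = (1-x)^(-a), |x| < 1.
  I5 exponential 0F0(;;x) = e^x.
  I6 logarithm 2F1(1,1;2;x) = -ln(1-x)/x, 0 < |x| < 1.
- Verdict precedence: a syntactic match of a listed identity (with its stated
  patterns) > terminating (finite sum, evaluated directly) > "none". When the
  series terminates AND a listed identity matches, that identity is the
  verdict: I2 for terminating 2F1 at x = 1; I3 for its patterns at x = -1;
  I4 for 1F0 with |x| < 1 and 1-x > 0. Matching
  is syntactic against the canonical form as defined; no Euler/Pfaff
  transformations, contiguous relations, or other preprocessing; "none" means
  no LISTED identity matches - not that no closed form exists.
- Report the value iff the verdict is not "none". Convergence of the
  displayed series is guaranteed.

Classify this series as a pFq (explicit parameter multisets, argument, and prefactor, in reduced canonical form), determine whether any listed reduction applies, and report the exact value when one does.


At argument -1: a 2F1 with upper {-7, 6}, lower {14}, scaled by C = 1/6. Verdict: Kummer's theorem (I3) matches (x = -1; c = 14 equals 1+a-b for upper {-7, 6}: listed pattern). Exact value: 143/60.

Structural cue: t_0 = 1/6 here, and the expanded ratio factors over Q; prefactor 1/6, roots give parameters.
Adjacent-term ratio: r(k) = (-1) * (k-7) (k+6) / [(k+14) (k+1)] - poly over poly, x = (-1) from leading terms; C = 1/6 at k = 0.


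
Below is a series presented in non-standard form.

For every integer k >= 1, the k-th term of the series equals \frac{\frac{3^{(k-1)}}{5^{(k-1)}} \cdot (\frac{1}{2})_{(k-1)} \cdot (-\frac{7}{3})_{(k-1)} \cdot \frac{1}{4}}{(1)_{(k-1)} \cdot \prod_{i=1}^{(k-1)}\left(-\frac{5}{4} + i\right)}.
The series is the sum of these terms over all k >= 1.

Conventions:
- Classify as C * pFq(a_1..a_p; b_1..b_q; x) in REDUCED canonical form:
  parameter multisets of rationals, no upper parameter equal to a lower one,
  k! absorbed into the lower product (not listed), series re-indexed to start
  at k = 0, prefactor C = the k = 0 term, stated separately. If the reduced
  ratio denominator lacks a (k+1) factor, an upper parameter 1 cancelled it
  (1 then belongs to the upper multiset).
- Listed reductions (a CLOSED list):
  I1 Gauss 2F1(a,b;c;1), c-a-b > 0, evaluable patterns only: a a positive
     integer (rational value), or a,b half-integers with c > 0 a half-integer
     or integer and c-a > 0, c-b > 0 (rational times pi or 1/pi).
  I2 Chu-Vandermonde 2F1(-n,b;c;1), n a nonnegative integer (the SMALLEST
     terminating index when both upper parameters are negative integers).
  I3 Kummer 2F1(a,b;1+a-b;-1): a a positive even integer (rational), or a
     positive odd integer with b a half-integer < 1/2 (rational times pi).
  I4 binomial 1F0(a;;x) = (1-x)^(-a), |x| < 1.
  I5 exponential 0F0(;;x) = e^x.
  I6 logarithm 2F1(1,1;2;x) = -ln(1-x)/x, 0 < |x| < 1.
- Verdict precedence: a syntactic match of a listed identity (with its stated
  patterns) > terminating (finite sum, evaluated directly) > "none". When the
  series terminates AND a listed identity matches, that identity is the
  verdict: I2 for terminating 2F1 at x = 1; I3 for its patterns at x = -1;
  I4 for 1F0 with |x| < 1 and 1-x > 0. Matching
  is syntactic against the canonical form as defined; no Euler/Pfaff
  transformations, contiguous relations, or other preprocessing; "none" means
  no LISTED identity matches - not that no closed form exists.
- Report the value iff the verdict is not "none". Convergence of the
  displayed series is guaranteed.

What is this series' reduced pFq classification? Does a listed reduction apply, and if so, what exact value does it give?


x = \frac{3}{5} here; the reduced form reads 2F1, upper {-\frac{7}{3}, \frac{1}{2}}, lower {-\frac{1}{4}}, C = \frac{1}{4}. Verdict: none. Every listed pattern misses the 2F1 form at \frac{3}{5}, upper {-\frac{7}{3}, \frac{1}{2}}.

The tell: x = \frac{3}{5} and the lower running product (prefactor 1/4) is a rising factorial.
Adjacent-term ratio: r(k) = \frac{3}{5} * (k-\frac{7}{3}) (k+\frac{1}{2}) / [(k-\frac{1}{4}) (k+1)] - poly over poly, x = \frac{3}{5} from leading terms; C = \frac{1}{4} at k = 0.


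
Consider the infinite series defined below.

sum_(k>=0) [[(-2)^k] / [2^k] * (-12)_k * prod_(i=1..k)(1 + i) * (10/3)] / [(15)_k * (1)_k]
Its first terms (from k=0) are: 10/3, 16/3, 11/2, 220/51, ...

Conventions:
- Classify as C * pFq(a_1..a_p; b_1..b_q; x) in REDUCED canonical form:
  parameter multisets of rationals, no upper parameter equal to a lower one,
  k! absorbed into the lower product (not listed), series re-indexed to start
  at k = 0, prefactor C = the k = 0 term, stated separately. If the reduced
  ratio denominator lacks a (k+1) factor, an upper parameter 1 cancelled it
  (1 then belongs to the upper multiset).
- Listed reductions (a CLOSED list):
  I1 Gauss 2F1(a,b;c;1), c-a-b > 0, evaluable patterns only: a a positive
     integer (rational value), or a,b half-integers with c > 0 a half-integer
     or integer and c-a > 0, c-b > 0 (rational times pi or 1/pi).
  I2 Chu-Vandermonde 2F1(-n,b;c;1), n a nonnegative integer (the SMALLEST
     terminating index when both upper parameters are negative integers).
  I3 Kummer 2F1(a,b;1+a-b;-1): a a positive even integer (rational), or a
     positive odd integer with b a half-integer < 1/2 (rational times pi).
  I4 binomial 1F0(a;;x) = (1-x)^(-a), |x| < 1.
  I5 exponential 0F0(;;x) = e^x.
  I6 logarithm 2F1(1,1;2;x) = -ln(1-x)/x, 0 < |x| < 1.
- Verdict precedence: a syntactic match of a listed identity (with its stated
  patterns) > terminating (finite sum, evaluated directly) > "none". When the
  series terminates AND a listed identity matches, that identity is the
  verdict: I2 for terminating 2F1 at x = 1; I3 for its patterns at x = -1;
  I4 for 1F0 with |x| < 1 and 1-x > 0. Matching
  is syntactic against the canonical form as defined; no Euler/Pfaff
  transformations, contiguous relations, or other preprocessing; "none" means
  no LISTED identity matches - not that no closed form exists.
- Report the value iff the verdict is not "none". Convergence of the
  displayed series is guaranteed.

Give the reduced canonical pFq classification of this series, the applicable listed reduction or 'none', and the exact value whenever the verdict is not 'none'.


With C = 10/3: the canonical form is 2F1(-12, 2; 15; -1). Verdict (x = -1): Kummer's theorem (I3) applies (x = -1; c = 15 equals 1+a-b for upper {-12, 2}: listed pattern). Value: 70/3.

The tell: x = (-1) and (1)_k (prefactor 10/3) is k! itself.
Ratio: r(k) = (-1) * (k-12) (k+2) / [(k+15) (k+1)] - poly over poly, x = (-1) from leading terms; C = 10/3 at k = 0.


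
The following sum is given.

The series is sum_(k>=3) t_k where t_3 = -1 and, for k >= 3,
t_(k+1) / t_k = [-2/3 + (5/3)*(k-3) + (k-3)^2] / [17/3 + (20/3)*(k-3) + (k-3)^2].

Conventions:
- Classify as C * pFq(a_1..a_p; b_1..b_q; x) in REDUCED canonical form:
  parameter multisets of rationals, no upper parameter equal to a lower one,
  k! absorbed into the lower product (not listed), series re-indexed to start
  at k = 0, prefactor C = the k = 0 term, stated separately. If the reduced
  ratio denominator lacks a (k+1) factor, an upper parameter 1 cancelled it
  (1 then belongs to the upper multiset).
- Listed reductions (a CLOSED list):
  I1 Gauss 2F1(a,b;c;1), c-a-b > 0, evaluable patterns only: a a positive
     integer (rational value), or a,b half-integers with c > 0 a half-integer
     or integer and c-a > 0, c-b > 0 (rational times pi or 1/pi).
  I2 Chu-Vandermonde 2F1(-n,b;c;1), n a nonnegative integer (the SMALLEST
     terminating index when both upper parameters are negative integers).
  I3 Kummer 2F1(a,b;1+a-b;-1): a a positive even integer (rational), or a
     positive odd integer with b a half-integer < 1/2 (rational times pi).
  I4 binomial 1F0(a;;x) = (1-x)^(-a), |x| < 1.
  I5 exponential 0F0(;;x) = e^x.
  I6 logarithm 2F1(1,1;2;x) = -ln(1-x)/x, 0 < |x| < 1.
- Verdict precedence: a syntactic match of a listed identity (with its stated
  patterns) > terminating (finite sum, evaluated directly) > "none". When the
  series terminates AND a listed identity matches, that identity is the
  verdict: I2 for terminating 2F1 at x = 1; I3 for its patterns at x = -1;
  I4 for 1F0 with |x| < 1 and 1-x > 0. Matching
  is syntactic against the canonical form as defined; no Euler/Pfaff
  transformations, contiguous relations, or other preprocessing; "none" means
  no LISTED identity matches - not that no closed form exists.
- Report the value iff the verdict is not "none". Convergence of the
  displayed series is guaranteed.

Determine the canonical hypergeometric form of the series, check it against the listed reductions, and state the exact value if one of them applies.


Structural cue: t_0 = -1 here, and factor the ratio over Q (C = -1): negated roots = parameters.
Term ratio: r(k) = 1 * (k-1/3) (k+2) / [(k+17/3) (k+1)] - poly over poly, x = 1 from leading terms; C = -1 at k = 0.

x = 1 here; the reduced form reads 2F1, upper {-1/3, 2}, lower {17/3}, C = -1. Verdict: the Gauss summation I1 fires (x = 1: the Gamma ratio telescopes since c-a-b = 4 > 0 and a = 2 in Z>0). Exact value: -77/90.


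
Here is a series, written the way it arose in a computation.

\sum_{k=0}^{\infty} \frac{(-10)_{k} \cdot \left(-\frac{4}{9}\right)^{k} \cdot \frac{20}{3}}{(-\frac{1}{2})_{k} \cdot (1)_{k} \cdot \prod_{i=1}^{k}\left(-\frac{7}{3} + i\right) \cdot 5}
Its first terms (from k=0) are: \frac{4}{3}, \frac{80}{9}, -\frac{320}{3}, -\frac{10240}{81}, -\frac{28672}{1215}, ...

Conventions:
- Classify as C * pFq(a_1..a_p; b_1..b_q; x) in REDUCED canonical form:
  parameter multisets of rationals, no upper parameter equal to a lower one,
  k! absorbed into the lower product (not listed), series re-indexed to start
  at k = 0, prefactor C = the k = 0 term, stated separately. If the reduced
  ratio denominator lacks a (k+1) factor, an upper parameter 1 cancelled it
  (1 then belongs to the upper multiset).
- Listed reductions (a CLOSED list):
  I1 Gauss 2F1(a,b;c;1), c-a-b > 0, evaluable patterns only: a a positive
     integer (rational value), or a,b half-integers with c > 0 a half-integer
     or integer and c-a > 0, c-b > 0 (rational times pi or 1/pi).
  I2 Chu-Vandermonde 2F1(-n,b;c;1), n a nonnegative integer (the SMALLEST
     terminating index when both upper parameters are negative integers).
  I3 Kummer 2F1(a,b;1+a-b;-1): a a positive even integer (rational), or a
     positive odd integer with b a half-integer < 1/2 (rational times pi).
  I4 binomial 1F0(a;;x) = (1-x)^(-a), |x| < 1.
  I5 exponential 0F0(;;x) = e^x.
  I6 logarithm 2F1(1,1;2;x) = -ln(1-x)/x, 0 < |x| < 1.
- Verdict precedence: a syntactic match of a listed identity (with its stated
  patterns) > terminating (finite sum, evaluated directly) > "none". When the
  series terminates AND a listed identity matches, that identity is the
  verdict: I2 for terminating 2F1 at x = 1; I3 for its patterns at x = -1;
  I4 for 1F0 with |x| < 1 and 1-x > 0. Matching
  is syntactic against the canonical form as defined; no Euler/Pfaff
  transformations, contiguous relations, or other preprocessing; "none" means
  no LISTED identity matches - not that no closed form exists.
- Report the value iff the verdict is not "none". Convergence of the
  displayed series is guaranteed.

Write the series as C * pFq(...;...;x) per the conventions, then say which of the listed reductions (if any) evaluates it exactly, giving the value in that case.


The series (x = -\frac{4}{9}) is 1F2: upper {-10}, lower {-\frac{4}{3}, -\frac{1}{2}}, prefactor \frac{4}{3}. Verdict: terminating - the sum ends at index 10 because -10 is a negative integer; exact evaluation follows. Value: -\frac{1138737233508476272388}{4594617046915520625}.

Key observation: x = -\frac{4}{9} and the constant factors (prefactor 4/3) combine into one prefactor.
Adjacent-term ratio: r(k) = -\frac{4}{9} * (k-10) / [(k-\frac{4}{3}) (k-\frac{1}{2}) (k+1)] - poly over poly, x = -\frac{4}{9} from leading terms; C = \frac{4}{3} at k = 0.


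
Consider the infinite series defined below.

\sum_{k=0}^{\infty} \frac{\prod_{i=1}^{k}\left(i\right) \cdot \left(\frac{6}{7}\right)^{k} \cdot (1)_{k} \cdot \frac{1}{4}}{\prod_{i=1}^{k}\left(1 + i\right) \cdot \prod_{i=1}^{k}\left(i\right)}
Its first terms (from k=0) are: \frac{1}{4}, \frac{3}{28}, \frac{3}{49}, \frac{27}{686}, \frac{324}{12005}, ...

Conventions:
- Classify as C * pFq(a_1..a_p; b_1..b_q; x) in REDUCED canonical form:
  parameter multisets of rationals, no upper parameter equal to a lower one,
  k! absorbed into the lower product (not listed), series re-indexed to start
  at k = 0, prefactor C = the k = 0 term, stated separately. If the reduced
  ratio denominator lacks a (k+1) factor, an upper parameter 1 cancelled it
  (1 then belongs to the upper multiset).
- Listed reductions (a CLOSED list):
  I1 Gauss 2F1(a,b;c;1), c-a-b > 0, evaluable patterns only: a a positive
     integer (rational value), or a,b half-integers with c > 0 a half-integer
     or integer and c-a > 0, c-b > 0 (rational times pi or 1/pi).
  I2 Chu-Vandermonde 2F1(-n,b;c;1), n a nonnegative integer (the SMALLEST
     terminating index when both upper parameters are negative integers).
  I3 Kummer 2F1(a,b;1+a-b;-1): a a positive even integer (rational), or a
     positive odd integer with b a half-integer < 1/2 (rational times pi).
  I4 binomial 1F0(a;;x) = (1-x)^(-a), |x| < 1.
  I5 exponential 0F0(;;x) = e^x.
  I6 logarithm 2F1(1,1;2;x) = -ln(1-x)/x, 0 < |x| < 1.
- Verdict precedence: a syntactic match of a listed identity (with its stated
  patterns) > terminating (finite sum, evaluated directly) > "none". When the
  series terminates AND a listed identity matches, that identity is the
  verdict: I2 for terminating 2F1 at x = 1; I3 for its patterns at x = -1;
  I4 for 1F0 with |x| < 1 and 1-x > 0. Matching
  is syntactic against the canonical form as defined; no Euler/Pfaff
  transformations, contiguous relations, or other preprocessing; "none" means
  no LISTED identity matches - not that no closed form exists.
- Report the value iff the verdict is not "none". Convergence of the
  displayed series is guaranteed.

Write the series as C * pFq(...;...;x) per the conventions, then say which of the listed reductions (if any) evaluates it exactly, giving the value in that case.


Classification (C = \frac{1}{4}): 2F1 with upper {1, 1}, lower {2}, argument x = \frac{6}{7}. Verdict: this is the I6 logarithm reduction (the logarithm: parameters (1,1;2), x = \frac{6}{7}). Hence: \left(-\frac{7}{24}\right) \cdot \ln\left(\frac{1}{7}\right).

Key step: t_0 = \frac{1}{4} here, and the running product (C = 1/4, x = 6/7) telescopes to a rising factorial.
Ratio: r(k) = \frac{6}{7} * (k+1) (k+1) / [(k+2) (k+1)] - rational; roots negated = parameters, x = \frac{6}{7}, C = \frac{1}{4}.


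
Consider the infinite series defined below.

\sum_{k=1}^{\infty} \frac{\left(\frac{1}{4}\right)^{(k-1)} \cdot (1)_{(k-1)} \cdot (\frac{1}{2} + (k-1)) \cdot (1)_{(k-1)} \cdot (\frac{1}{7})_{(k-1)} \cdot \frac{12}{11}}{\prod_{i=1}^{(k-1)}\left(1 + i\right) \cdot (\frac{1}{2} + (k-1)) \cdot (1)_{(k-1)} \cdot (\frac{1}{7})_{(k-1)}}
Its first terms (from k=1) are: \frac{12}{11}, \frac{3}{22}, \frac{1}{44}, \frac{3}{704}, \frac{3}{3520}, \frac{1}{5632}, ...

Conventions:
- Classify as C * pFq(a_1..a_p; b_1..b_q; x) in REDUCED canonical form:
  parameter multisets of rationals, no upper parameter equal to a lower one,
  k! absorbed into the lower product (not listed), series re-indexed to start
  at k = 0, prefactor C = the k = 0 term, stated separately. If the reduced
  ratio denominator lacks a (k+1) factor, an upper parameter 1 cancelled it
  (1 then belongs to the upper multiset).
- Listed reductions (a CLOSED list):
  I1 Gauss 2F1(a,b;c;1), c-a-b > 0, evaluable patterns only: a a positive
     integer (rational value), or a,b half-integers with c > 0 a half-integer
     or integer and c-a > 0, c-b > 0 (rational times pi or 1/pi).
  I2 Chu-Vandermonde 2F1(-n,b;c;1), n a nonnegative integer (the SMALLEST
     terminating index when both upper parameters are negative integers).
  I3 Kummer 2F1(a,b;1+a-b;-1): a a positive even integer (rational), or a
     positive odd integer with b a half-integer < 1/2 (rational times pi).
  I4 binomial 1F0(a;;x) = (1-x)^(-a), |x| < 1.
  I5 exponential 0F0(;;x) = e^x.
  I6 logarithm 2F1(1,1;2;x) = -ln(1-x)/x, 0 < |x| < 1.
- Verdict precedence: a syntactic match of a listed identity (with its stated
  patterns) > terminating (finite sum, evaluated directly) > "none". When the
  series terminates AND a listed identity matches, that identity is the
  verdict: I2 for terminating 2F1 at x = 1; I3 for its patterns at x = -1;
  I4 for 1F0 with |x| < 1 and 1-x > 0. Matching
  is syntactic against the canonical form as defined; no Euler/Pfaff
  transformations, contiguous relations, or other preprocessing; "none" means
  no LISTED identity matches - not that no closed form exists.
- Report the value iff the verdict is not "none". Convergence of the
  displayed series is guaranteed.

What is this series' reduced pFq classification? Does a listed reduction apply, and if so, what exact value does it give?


At argument \frac{1}{4}: a 2F1 with upper {1, 1}, lower {2}, scaled by C = \frac{12}{11}. Verdict (x = \frac{1}{4}): the I6 logarithm reduction applies (the logarithm: parameters (1,1;2), x = \frac{1}{4}). Hence: \left(-\frac{48}{11}\right) \cdot \ln\left(\frac{3}{4}\right).

The tell: from the first term \frac{12}{11}: the factor k + 1/2 cancels (top and bottom), leaving C = 12/11, x = 1/4.
Adjacent-term ratio: r(k) = \frac{1}{4} * (k+1) (k+1) / [(k+2) (k+1)] - poly over poly, x = \frac{1}{4} from leading terms; C = \frac{12}{11} at k = 0.


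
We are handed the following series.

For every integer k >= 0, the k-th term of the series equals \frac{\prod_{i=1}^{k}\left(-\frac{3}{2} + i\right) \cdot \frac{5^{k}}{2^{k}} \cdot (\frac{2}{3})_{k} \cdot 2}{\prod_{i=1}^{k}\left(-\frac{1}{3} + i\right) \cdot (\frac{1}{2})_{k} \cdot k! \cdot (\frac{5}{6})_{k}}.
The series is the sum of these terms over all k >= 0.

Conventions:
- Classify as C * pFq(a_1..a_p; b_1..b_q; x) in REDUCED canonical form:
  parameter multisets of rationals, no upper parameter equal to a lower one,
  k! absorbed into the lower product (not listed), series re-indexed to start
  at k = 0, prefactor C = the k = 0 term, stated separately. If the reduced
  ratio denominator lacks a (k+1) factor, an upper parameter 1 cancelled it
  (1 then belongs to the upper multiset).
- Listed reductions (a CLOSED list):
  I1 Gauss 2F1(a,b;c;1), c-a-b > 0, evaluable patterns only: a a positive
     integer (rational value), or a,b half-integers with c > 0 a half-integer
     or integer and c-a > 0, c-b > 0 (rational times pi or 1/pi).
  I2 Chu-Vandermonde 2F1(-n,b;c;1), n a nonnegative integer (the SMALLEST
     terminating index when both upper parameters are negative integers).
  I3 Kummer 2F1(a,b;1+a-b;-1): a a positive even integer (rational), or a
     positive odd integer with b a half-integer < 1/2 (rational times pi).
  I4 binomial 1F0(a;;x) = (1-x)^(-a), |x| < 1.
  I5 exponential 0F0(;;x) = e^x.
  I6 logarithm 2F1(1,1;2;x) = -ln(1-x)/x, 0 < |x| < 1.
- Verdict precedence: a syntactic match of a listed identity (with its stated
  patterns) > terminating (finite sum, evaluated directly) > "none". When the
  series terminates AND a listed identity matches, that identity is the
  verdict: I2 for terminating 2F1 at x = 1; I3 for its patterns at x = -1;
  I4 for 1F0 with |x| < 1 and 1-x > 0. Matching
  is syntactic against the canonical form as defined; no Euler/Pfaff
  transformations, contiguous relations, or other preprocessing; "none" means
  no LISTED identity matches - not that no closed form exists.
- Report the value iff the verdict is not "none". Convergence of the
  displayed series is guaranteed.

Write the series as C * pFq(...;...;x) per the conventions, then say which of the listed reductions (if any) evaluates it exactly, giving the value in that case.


x = \frac{5}{2} here; the reduced form reads 1F2, upper {-\frac{1}{2}}, lower {\frac{1}{2}, \frac{5}{6}}, C = 2. Verdict: none. No listed pattern accepts 1F2(-\frac{1}{2}; \frac{1}{2}, \frac{5}{6}; \frac{5}{2}).

Key observation: x = \frac{5}{2} and the parameter 2/3 appears in both the upper and lower lists and cancels.
Ratio: r(k) = \frac{5}{2} * (k-\frac{1}{2}) / [(k+\frac{1}{2}) (k+\frac{5}{6}) (k+1)] - rational in k. x = \frac{5}{2}; t_0 = 2; negate the roots.
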